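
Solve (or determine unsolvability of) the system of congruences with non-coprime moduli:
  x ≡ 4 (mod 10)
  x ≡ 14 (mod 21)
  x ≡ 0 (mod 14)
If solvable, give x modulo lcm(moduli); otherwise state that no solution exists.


Moduli 10, 21, 14 are not pairwise coprime, so CRT works modulo lcm(m_i) when all pairwise compatibility conditions hold.
Pairwise compatibility: gcd(m_i, m_j) must divide a_i - a_j for every pair.
Merge one congruence at a time:
  Start: x ≡ 4 (mod 10).
  Combine with x ≡ 14 (mod 21): gcd(10, 21) = 1; 14 - 4 = 10, which IS divisible by 1, so compatible.
    Write x = 4 + 10·t and substitute into x ≡ 14 (mod 21): 10·t ≡ 14 − 4 = 10 (mod 21).
    The inverse of 10 mod 21 is 19 (since 10·19 = 190 = 9·21 + 1), so t ≡ 19·10 = 190 ≡ 1 (mod 21).
    Then x = 4 + 10·1 = 14, valid modulo lcm(10, 21) = 210: x ≡ 14 (mod 210).
  Combine with x ≡ 0 (mod 14): gcd(210, 14) = 14; 0 - 14 = -14, which IS divisible by 14, so compatible.
    Write x = 14 + 210·t and substitute into x ≡ 0 (mod 14): 210·t ≡ 0 − 14 = -14 (mod 14).
    Divide the congruence (and modulus) by g = 14: 15·t ≡ -1 (mod 1).
    Modulo 1 every t works; take t = 0.
    Then x = 14 + 210·0 = 14, valid modulo lcm(210, 14) = 210: x ≡ 14 (mod 210).
Verify: 14 mod 10 = 4, 14 mod 21 = 14, 14 mod 14 = 0.

x ≡ 14 (mod 210).


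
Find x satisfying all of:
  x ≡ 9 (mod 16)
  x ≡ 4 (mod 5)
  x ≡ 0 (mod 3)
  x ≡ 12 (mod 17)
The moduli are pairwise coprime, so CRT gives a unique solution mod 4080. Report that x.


Product of moduli M = 16 · 5 · 3 · 17 = 4080.
Merge one congruence at a time:
  Start: x ≡ 9 (mod 16).
  Combine with x ≡ 4 (mod 5); new modulus lcm = 80.
    Write x = 9 + 16·t and substitute into x ≡ 4 (mod 5): 16·t ≡ 4 − 9 = -5 (mod 5).
    Reduce coefficients mod 5: 1·t ≡ 0 (mod 5).
    So t ≡ 0 (mod 5).
    Then x = 9 + 16·0 = 9, valid modulo lcm(16, 5) = 80: x ≡ 9 (mod 80).
  Combine with x ≡ 0 (mod 3); new modulus lcm = 240.
    Write x = 9 + 80·t and substitute into x ≡ 0 (mod 3): 80·t ≡ 0 − 9 = -9 (mod 3).
    Reduce coefficients mod 3: 2·t ≡ 0 (mod 3).
    The inverse of 2 mod 3 is 2 (since 2·2 = 4 = 1·3 + 1), so t ≡ 2·0 = 0 ≡ 0 (mod 3).
    Then x = 9 + 80·0 = 9, valid modulo lcm(80, 3) = 240: x ≡ 9 (mod 240).
  Combine with x ≡ 12 (mod 17); new modulus lcm = 4080.
    Write x = 9 + 240·t and substitute into x ≡ 12 (mod 17): 240·t ≡ 12 − 9 = 3 (mod 17).
    Reduce coefficients mod 17: 2·t ≡ 3 (mod 17).
    The inverse of 2 mod 17 is 9 (since 2·9 = 18 = 1·17 + 1), so t ≡ 9·3 = 27 ≡ 10 (mod 17).
    Then x = 9 + 240·10 = 2409, valid modulo lcm(240, 17) = 4080: x ≡ 2409 (mod 4080).
Verify against each original: 2409 mod 16 = 9, 2409 mod 5 = 4, 2409 mod 3 = 0, 2409 mod 17 = 12.

x ≡ 2409 (mod 4080).


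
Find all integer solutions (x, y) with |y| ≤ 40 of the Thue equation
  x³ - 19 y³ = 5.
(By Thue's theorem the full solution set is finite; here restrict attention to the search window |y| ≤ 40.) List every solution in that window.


The equation is x³ - 19y³ = 5. For fixed y, x³ = 19·y³ + 5, so a solution requires the RHS to be a perfect cube.
Strategy: iterate y from -40 to 40, compute RHS = 19·y³ + 5, and check whether it is a (positive or negative) perfect cube.
Check small values of y:
  y = 0: RHS = 5 is not a perfect cube.
  y = 1: RHS = 24 is not a perfect cube.
  y = -1: RHS = -14 is not a perfect cube.
  y = 2: RHS = 157 is not a perfect cube.
  y = -2: RHS = -147 is not a perfect cube.
  y = 3: RHS = 518 is not a perfect cube.
  y = -3: RHS = -508 is not a perfect cube.
Continuing the search up to |y| = 40 finds no solutions either.
No (x, y) in the scanned range satisfies the equation.

No integer solutions with |y| ≤ 40.


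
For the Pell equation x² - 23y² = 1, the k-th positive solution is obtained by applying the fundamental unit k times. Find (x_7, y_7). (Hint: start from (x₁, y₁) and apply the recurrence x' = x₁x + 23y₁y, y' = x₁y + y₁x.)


Step 1: Find the fundamental solution (x₁, y₁) of x² - 23y² = 1.
  Expand √23 as a continued fraction. a₀ = ⌊√23⌋ = 4; iterate m_{k+1} = d_k·a_k − m_k, d_{k+1} = (23 − m_{k+1}²)/d_k, a_{k+1} = ⌊(a₀ + m_{k+1})/d_{k+1}⌋ (starting m₀ = 0, d₀ = 1), with convergents p_k = a_k·p_{k-1} + p_{k-2}, q_k = a_k·q_{k-1} + q_{k-2} (p₋₁ = 1, q₋₁ = 0):
  k = 0: a₀ = 4; p₀/q₀ = 4/1; p₀² − 23·q₀² = 16 − 23 = -7.
  k = 1: m = 4, d = 7, a = ⌊(4 + 4)/7⌋ = 1; p/q = (1·4 + 1)/(1·1 + 0) = 5/1; p² − 23·q² = 25 − 23 = 2.
  k = 2: m = 3, d = 2, a = ⌊(4 + 3)/2⌋ = 3; p/q = (3·5 + 4)/(3·1 + 1) = 19/4; p² − 23·q² = 361 − 368 = -7.
  k = 3: m = 3, d = 7, a = ⌊(4 + 3)/7⌋ = 1; p/q = (1·19 + 5)/(1·4 + 1) = 24/5; p² − 23·q² = 576 − 575 = 1.
  The first convergent with p² − 23·q² = 1 gives the fundamental solution (x₁, y₁) = (24, 5).
Step 2: Apply the recurrence (x_{n+1}, y_{n+1}) = (x₁x_n + 23y₁y_n, x₁y_n + y₁x_n) repeatedly.
  From (x_1, y_1) = (24, 5): x_2 = 24·24 + 23·5·5 = 1151; y_2 = 24·5 + 5·24 = 240.
  From (x_2, y_2) = (1151, 240): x_3 = 24·1151 + 23·5·240 = 55224; y_3 = 24·240 + 5·1151 = 11515.
  From (x_3, y_3) = (55224, 11515): x_4 = 24·55224 + 23·5·11515 = 2649601; y_4 = 24·11515 + 5·55224 = 552480.
  From (x_4, y_4) = (2649601, 552480): x_5 = 24·2649601 + 23·5·552480 = 127125624; y_5 = 24·552480 + 5·2649601 = 26507525.
  From (x_5, y_5) = (127125624, 26507525): x_6 = 24·127125624 + 23·5·26507525 = 6099380351; y_6 = 24·26507525 + 5·127125624 = 1271808720.
  From (x_6, y_6) = (6099380351, 1271808720): x_7 = 24·6099380351 + 23·5·1271808720 = 292643131224; y_7 = 24·1271808720 + 5·6099380351 = 61020311035.
Step 3: Verify x_7² - 23·y_7² = 85640002252587283738176 - 85640002252587283738175 = 1 (should be 1). ✓

(x_1, y_1) = (24, 5); (x_7, y_7) = (292643131224, 61020311035).


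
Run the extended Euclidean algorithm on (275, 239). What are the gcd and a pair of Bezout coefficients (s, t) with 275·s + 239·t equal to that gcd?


Euclidean algorithm on (275, 239) — divide until remainder is 0:
  275 = 1 · 239 + 36
  239 = 6 · 36 + 23
  36 = 1 · 23 + 13
  23 = 1 · 13 + 10
  13 = 1 · 10 + 3
  10 = 3 · 3 + 1
  3 = 3 · 1 + 0
gcd(275, 239) = 1.
Track Bezout coefficients alongside the remainders: start with r₀ = 275 = a·1 + b·0 (s = 1, t = 0) and r₁ = 239 = a·0 + b·1 (s = 0, t = 1); each new remainder r_{k+1} = r_{k-1} − q_k·r_k inherits s_{k+1} = s_{k-1} − q_k·s_k, t_{k+1} = t_{k-1} − q_k·t_k, so r_k = a·s_k + b·t_k at every step:
  q = 1: r = 36, s = 1 − 1·0 = 1, t = 0 − 1·1 = -1  (check: 275·1 + 239·(-1) = 36)
  q = 6: r = 23, s = 0 − 6·1 = -6, t = 1 − 6·(-1) = 7  (check: 275·(-6) + 239·7 = 23)
  q = 1: r = 13, s = 1 − 1·(-6) = 7, t = -1 − 1·7 = -8  (check: 275·7 + 239·(-8) = 13)
  q = 1: r = 10, s = -6 − 1·7 = -13, t = 7 − 1·(-8) = 15  (check: 275·(-13) + 239·15 = 10)
  q = 1: r = 3, s = 7 − 1·(-13) = 20, t = -8 − 1·15 = -23  (check: 275·20 + 239·(-23) = 3)
  q = 3: r = 1, s = -13 − 3·20 = -73, t = 15 − 3·(-23) = 84  (check: 275·(-73) + 239·84 = 1)
The row with r = 1 (the gcd) gives the Bezout coefficients s = -73, t = 84.
Result: 275 · (-73) + 239 · (84) = 1.

gcd(275, 239) = 1; s = -73, t = 84 (check: 275·(-73) + 239·84 = 1).


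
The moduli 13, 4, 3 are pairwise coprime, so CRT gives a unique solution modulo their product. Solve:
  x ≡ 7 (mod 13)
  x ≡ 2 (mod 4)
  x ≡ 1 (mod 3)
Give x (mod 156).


Moduli 13, 4, 3 are pairwise coprime; by CRT there is a unique solution modulo M = 13 · 4 · 3 = 156.
Solve pairwise, accumulating the modulus:
  Start with x ≡ 7 (mod 13).
  Combine with x ≡ 2 (mod 4): since gcd(13, 4) = 1, we get a unique residue mod 52.
    Write x = 7 + 13·t and substitute into x ≡ 2 (mod 4): 13·t ≡ 2 − 7 = -5 (mod 4).
    Reduce coefficients mod 4: 1·t ≡ 3 (mod 4).
    So t ≡ 3 (mod 4).
    Then x = 7 + 13·3 = 46, valid modulo lcm(13, 4) = 52: x ≡ 46 (mod 52).
  Combine with x ≡ 1 (mod 3): since gcd(52, 3) = 1, we get a unique residue mod 156.
    Write x = 46 + 52·t and substitute into x ≡ 1 (mod 3): 52·t ≡ 1 − 46 = -45 (mod 3).
    Reduce coefficients mod 3: 1·t ≡ 0 (mod 3).
    So t ≡ 0 (mod 3).
    Then x = 46 + 52·0 = 46, valid modulo lcm(52, 3) = 156: x ≡ 46 (mod 156).
Verify: 46 mod 13 = 7 ✓, 46 mod 4 = 2 ✓, 46 mod 3 = 1 ✓.

x ≡ 46 (mod 156).


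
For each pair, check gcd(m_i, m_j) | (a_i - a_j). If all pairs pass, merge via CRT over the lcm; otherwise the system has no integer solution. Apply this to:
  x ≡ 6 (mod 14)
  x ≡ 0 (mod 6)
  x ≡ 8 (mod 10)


Moduli 14, 6, 10 are not pairwise coprime, so CRT works modulo lcm(m_i) when all pairwise compatibility conditions hold.
Pairwise compatibility: gcd(m_i, m_j) must divide a_i - a_j for every pair.
Merge one congruence at a time:
  Start: x ≡ 6 (mod 14).
  Combine with x ≡ 0 (mod 6): gcd(14, 6) = 2; 0 - 6 = -6, which IS divisible by 2, so compatible.
    Write x = 6 + 14·t and substitute into x ≡ 0 (mod 6): 14·t ≡ 0 − 6 = -6 (mod 6).
    Divide the congruence (and modulus) by g = 2: 7·t ≡ -3 (mod 3).
    Reduce coefficients mod 3: 1·t ≡ 0 (mod 3).
    So t ≡ 0 (mod 3).
    Then x = 6 + 14·0 = 6, valid modulo lcm(14, 6) = 42: x ≡ 6 (mod 42).
  Combine with x ≡ 8 (mod 10): gcd(42, 10) = 2; 8 - 6 = 2, which IS divisible by 2, so compatible.
    Write x = 6 + 42·t and substitute into x ≡ 8 (mod 10): 42·t ≡ 8 − 6 = 2 (mod 10).
    Divide the congruence (and modulus) by g = 2: 21·t ≡ 1 (mod 5).
    Reduce coefficients mod 5: 1·t ≡ 1 (mod 5).
    So t ≡ 1 (mod 5).
    Then x = 6 + 42·1 = 48, valid modulo lcm(42, 10) = 210: x ≡ 48 (mod 210).
Verify: 48 mod 14 = 6, 48 mod 6 = 0, 48 mod 10 = 8.

x ≡ 48 (mod 210).


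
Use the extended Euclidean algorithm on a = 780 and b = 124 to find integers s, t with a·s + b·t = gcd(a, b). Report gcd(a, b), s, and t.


Euclidean algorithm on (780, 124) — divide until remainder is 0:
  780 = 6 · 124 + 36
  124 = 3 · 36 + 16
  36 = 2 · 16 + 4
  16 = 4 · 4 + 0
gcd(780, 124) = 4.
Track Bezout coefficients alongside the remainders: start with r₀ = 780 = a·1 + b·0 (s = 1, t = 0) and r₁ = 124 = a·0 + b·1 (s = 0, t = 1); each new remainder r_{k+1} = r_{k-1} − q_k·r_k inherits s_{k+1} = s_{k-1} − q_k·s_k, t_{k+1} = t_{k-1} − q_k·t_k, so r_k = a·s_k + b·t_k at every step:
  q = 6: r = 36, s = 1 − 6·0 = 1, t = 0 − 6·1 = -6  (check: 780·1 + 124·(-6) = 36)
  q = 3: r = 16, s = 0 − 3·1 = -3, t = 1 − 3·(-6) = 19  (check: 780·(-3) + 124·19 = 16)
  q = 2: r = 4, s = 1 − 2·(-3) = 7, t = -6 − 2·19 = -44  (check: 780·7 + 124·(-44) = 4)
The row with r = 4 (the gcd) gives the Bezout coefficients s = 7, t = -44.
Result: 780 · (7) + 124 · (-44) = 4.

gcd(780, 124) = 4; s = 7, t = -44 (check: 780·7 + 124·(-44) = 4).


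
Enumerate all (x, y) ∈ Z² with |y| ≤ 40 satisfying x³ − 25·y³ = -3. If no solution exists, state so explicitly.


The equation is x³ - 25y³ = -3. For fixed y, x³ = 25·y³ − 3, so a solution requires the RHS to be a perfect cube.
Strategy: iterate y from -40 to 40, compute RHS = 25·y³ − 3, and check whether it is a (positive or negative) perfect cube.
Check small values of y:
  y = 0: RHS = -3 is not a perfect cube.
  y = 1: RHS = 22 is not a perfect cube.
  y = -1: RHS = -28 is not a perfect cube.
  y = 2: RHS = 197 is not a perfect cube.
  y = -2: RHS = -203 is not a perfect cube.
  y = 3: RHS = 672 is not a perfect cube.
  y = -3: RHS = -678 is not a perfect cube.
Continuing the search up to |y| = 40 finds no solutions either.
No (x, y) in the scanned range satisfies the equation.

No integer solutions with |y| ≤ 40.


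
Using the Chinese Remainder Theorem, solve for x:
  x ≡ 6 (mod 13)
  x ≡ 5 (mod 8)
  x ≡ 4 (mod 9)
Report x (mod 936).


Moduli 13, 8, 9 are pairwise coprime; by CRT there is a unique solution modulo M = 13 · 8 · 9 = 936.
Solve pairwise, accumulating the modulus:
  Start with x ≡ 6 (mod 13).
  Combine with x ≡ 5 (mod 8): since gcd(13, 8) = 1, we get a unique residue mod 104.
    Write x = 6 + 13·t and substitute into x ≡ 5 (mod 8): 13·t ≡ 5 − 6 = -1 (mod 8).
    Reduce coefficients mod 8: 5·t ≡ 7 (mod 8).
    The inverse of 5 mod 8 is 5 (since 5·5 = 25 = 3·8 + 1), so t ≡ 5·7 = 35 ≡ 3 (mod 8).
    Then x = 6 + 13·3 = 45, valid modulo lcm(13, 8) = 104: x ≡ 45 (mod 104).
  Combine with x ≡ 4 (mod 9): since gcd(104, 9) = 1, we get a unique residue mod 936.
    Write x = 45 + 104·t and substitute into x ≡ 4 (mod 9): 104·t ≡ 4 − 45 = -41 (mod 9).
    Reduce coefficients mod 9: 5·t ≡ 4 (mod 9).
    The inverse of 5 mod 9 is 2 (since 5·2 = 10 = 1·9 + 1), so t ≡ 2·4 = 8 ≡ 8 (mod 9).
    Then x = 45 + 104·8 = 877, valid modulo lcm(104, 9) = 936: x ≡ 877 (mod 936).
Verify: 877 mod 13 = 6 ✓, 877 mod 8 = 5 ✓, 877 mod 9 = 4 ✓.

x ≡ 877 (mod 936).


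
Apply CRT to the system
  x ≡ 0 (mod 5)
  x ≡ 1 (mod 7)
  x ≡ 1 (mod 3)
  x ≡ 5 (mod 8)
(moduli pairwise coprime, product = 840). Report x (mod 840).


Product of moduli M = 5 · 7 · 3 · 8 = 840.
Merge one congruence at a time:
  Start: x ≡ 0 (mod 5).
  Combine with x ≡ 1 (mod 7); new modulus lcm = 35.
    Write x = 0 + 5·t and substitute into x ≡ 1 (mod 7): 5·t ≡ 1 − 0 = 1 (mod 7).
    The inverse of 5 mod 7 is 3 (since 5·3 = 15 = 2·7 + 1), so t ≡ 3·1 = 3 ≡ 3 (mod 7).
    Then x = 0 + 5·3 = 15, valid modulo lcm(5, 7) = 35: x ≡ 15 (mod 35).
  Combine with x ≡ 1 (mod 3); new modulus lcm = 105.
    Write x = 15 + 35·t and substitute into x ≡ 1 (mod 3): 35·t ≡ 1 − 15 = -14 (mod 3).
    Reduce coefficients mod 3: 2·t ≡ 1 (mod 3).
    The inverse of 2 mod 3 is 2 (since 2·2 = 4 = 1·3 + 1), so t ≡ 2·1 = 2 ≡ 2 (mod 3).
    Then x = 15 + 35·2 = 85, valid modulo lcm(35, 3) = 105: x ≡ 85 (mod 105).
  Combine with x ≡ 5 (mod 8); new modulus lcm = 840.
    Write x = 85 + 105·t and substitute into x ≡ 5 (mod 8): 105·t ≡ 5 − 85 = -80 (mod 8).
    Reduce coefficients mod 8: 1·t ≡ 0 (mod 8).
    So t ≡ 0 (mod 8).
    Then x = 85 + 105·0 = 85, valid modulo lcm(105, 8) = 840: x ≡ 85 (mod 840).
Verify against each original: 85 mod 5 = 0, 85 mod 7 = 1, 85 mod 3 = 1, 85 mod 8 = 5.

x ≡ 85 (mod 840).


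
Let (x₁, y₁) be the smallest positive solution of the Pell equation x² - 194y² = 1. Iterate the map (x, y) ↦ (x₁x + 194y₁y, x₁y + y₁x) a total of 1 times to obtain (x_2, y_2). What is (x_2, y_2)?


Step 1: Find the fundamental solution (x₁, y₁) of x² - 194y² = 1.
  Expand √194 as a continued fraction. a₀ = ⌊√194⌋ = 13; iterate m_{k+1} = d_k·a_k − m_k, d_{k+1} = (194 − m_{k+1}²)/d_k, a_{k+1} = ⌊(a₀ + m_{k+1})/d_{k+1}⌋ (starting m₀ = 0, d₀ = 1), with convergents p_k = a_k·p_{k-1} + p_{k-2}, q_k = a_k·q_{k-1} + q_{k-2} (p₋₁ = 1, q₋₁ = 0):
  k = 0: a₀ = 13; p₀/q₀ = 13/1; p₀² − 194·q₀² = 169 − 194 = -25.
  k = 1: m = 13, d = 25, a = ⌊(13 + 13)/25⌋ = 1; p/q = (1·13 + 1)/(1·1 + 0) = 14/1; p² − 194·q² = 196 − 194 = 2.
  k = 2: m = 12, d = 2, a = ⌊(13 + 12)/2⌋ = 12; p/q = (12·14 + 13)/(12·1 + 1) = 181/13; p² − 194·q² = 32761 − 32786 = -25.
  k = 3: m = 12, d = 25, a = ⌊(13 + 12)/25⌋ = 1; p/q = (1·181 + 14)/(1·13 + 1) = 195/14; p² − 194·q² = 38025 − 38024 = 1.
  The first convergent with p² − 194·q² = 1 gives the fundamental solution (x₁, y₁) = (195, 14).
Step 2: Apply the recurrence (x_{n+1}, y_{n+1}) = (x₁x_n + 194y₁y_n, x₁y_n + y₁x_n) repeatedly.
  From (x_1, y_1) = (195, 14): x_2 = 195·195 + 194·14·14 = 76049; y_2 = 195·14 + 14·195 = 5460.
Step 3: Verify x_2² - 194·y_2² = 5783450401 - 5783450400 = 1 (should be 1). ✓

(x_1, y_1) = (195, 14); (x_2, y_2) = (76049, 5460).


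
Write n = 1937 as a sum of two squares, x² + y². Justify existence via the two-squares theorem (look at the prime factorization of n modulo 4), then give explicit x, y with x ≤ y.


Step 1: Factor n = 1937 = 13 · 149.
Step 2: Check the mod-4 condition on each prime factor: 13 ≡ 1 (mod 4), exponent 1; 149 ≡ 1 (mod 4), exponent 1.
All primes ≡ 3 (mod 4) appear to even exponent (or don't appear), so by the two-squares theorem n IS expressible as a sum of two squares.
Step 3: Build a representation. Here n = 13 · 149 is a product of primes ≡ 1 (mod 4). Each prime p ≡ 1 (mod 4) is itself a sum of two squares; find a² by testing p − a² for a perfect square:
  13: 13 − 1² = 12, 13 − 2² = 9 = 3² ⇒ 13 = 2² + 3².
  149: 149 − 1² = 148, 149 − 2² = 145, 149 − 3² = 140, 149 − 4² = 133, 149 − 5² = 124, 149 − 6² = 113, 149 − 7² = 100 = 10² ⇒ 149 = 7² + 10².
  Combine using the Brahmagupta–Fibonacci identity (a² + b²)(c² + d²) = (ac − bd)² + (ad + bc)² = (ac + bd)² + (ad − bc)²:
  13 · 149 = 1937: from (2² + 3²)(7² + 10²), take (2·7 − 3·10, 2·10 + 3·7) = (14 − 30, 20 + 21) = (-16, 41); dropping signs (only squares matter) gives (16, 41); check 16² + 41² = 256 + 1681 = 1937 ✓.
Step 4: Order so x ≤ y and verify: 16² + 41² = 256 + 1681 = 1937 = n. ✓

n = 1937 = 16² + 41² (one valid representation with x ≤ y).


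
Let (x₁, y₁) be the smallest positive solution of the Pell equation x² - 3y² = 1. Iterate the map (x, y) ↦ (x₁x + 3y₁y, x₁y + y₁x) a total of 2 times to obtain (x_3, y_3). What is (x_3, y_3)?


Step 1: Find the fundamental solution (x₁, y₁) of x² - 3y² = 1.
  Expand √3 as a continued fraction. a₀ = ⌊√3⌋ = 1; iterate m_{k+1} = d_k·a_k − m_k, d_{k+1} = (3 − m_{k+1}²)/d_k, a_{k+1} = ⌊(a₀ + m_{k+1})/d_{k+1}⌋ (starting m₀ = 0, d₀ = 1), with convergents p_k = a_k·p_{k-1} + p_{k-2}, q_k = a_k·q_{k-1} + q_{k-2} (p₋₁ = 1, q₋₁ = 0):
  k = 0: a₀ = 1; p₀/q₀ = 1/1; p₀² − 3·q₀² = 1 − 3 = -2.
  k = 1: m = 1, d = 2, a = ⌊(1 + 1)/2⌋ = 1; p/q = (1·1 + 1)/(1·1 + 0) = 2/1; p² − 3·q² = 4 − 3 = 1.
  The first convergent with p² − 3·q² = 1 gives the fundamental solution (x₁, y₁) = (2, 1).
Step 2: Apply the recurrence (x_{n+1}, y_{n+1}) = (x₁x_n + 3y₁y_n, x₁y_n + y₁x_n) repeatedly.
  From (x_1, y_1) = (2, 1): x_2 = 2·2 + 3·1·1 = 7; y_2 = 2·1 + 1·2 = 4.
  From (x_2, y_2) = (7, 4): x_3 = 2·7 + 3·1·4 = 26; y_3 = 2·4 + 1·7 = 15.
Step 3: Verify x_3² - 3·y_3² = 676 - 675 = 1 (should be 1). ✓

(x_1, y_1) = (2, 1); (x_3, y_3) = (26, 15).


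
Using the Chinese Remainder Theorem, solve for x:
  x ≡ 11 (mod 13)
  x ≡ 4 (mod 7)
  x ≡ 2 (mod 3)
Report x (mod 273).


Moduli 13, 7, 3 are pairwise coprime; by CRT there is a unique solution modulo M = 13 · 7 · 3 = 273.
Solve pairwise, accumulating the modulus:
  Start with x ≡ 11 (mod 13).
  Combine with x ≡ 4 (mod 7): since gcd(13, 7) = 1, we get a unique residue mod 91.
    Write x = 11 + 13·t and substitute into x ≡ 4 (mod 7): 13·t ≡ 4 − 11 = -7 (mod 7).
    Reduce coefficients mod 7: 6·t ≡ 0 (mod 7).
    The inverse of 6 mod 7 is 6 (since 6·6 = 36 = 5·7 + 1), so t ≡ 6·0 = 0 ≡ 0 (mod 7).
    Then x = 11 + 13·0 = 11, valid modulo lcm(13, 7) = 91: x ≡ 11 (mod 91).
  Combine with x ≡ 2 (mod 3): since gcd(91, 3) = 1, we get a unique residue mod 273.
    Write x = 11 + 91·t and substitute into x ≡ 2 (mod 3): 91·t ≡ 2 − 11 = -9 (mod 3).
    Reduce coefficients mod 3: 1·t ≡ 0 (mod 3).
    So t ≡ 0 (mod 3).
    Then x = 11 + 91·0 = 11, valid modulo lcm(91, 3) = 273: x ≡ 11 (mod 273).
Verify: 11 mod 13 = 11 ✓, 11 mod 7 = 4 ✓, 11 mod 3 = 2 ✓.

x ≡ 11 (mod 273).


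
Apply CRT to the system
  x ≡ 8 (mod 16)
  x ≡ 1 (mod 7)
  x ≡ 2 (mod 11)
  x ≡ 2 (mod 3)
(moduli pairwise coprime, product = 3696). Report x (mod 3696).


Product of moduli M = 16 · 7 · 11 · 3 = 3696.
Merge one congruence at a time:
  Start: x ≡ 8 (mod 16).
  Combine with x ≡ 1 (mod 7); new modulus lcm = 112.
    Write x = 8 + 16·t and substitute into x ≡ 1 (mod 7): 16·t ≡ 1 − 8 = -7 (mod 7).
    Reduce coefficients mod 7: 2·t ≡ 0 (mod 7).
    The inverse of 2 mod 7 is 4 (since 2·4 = 8 = 1·7 + 1), so t ≡ 4·0 = 0 ≡ 0 (mod 7).
    Then x = 8 + 16·0 = 8, valid modulo lcm(16, 7) = 112: x ≡ 8 (mod 112).
  Combine with x ≡ 2 (mod 11); new modulus lcm = 1232.
    Write x = 8 + 112·t and substitute into x ≡ 2 (mod 11): 112·t ≡ 2 − 8 = -6 (mod 11).
    Reduce coefficients mod 11: 2·t ≡ 5 (mod 11).
    The inverse of 2 mod 11 is 6 (since 2·6 = 12 = 1·11 + 1), so t ≡ 6·5 = 30 ≡ 8 (mod 11).
    Then x = 8 + 112·8 = 904, valid modulo lcm(112, 11) = 1232: x ≡ 904 (mod 1232).
  Combine with x ≡ 2 (mod 3); new modulus lcm = 3696.
    Write x = 904 + 1232·t and substitute into x ≡ 2 (mod 3): 1232·t ≡ 2 − 904 = -902 (mod 3).
    Reduce coefficients mod 3: 2·t ≡ 1 (mod 3).
    The inverse of 2 mod 3 is 2 (since 2·2 = 4 = 1·3 + 1), so t ≡ 2·1 = 2 ≡ 2 (mod 3).
    Then x = 904 + 1232·2 = 3368, valid modulo lcm(1232, 3) = 3696: x ≡ 3368 (mod 3696).
Verify against each original: 3368 mod 16 = 8, 3368 mod 7 = 1, 3368 mod 11 = 2, 3368 mod 3 = 2.

x ≡ 3368 (mod 3696).


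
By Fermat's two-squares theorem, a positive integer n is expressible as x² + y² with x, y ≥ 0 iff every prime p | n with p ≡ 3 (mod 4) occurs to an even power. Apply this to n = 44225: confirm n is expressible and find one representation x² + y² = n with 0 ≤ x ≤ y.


Step 1: Factor n = 44225 = 5^2 · 29 · 61.
Step 2: Check the mod-4 condition on each prime factor: 5 ≡ 1 (mod 4), exponent 2; 29 ≡ 1 (mod 4), exponent 1; 61 ≡ 1 (mod 4), exponent 1.
All primes ≡ 3 (mod 4) appear to even exponent (or don't appear), so by the two-squares theorem n IS expressible as a sum of two squares.
Step 3: Build a representation. Group n = k² · m with k = 5 and m = 29 · 61 = 1769 (a product of primes ≡ 1 (mod 4)); a representation of m scales to one of n via (k·x)² + (k·y)² = k²(x² + y²). Each prime p ≡ 1 (mod 4) is itself a sum of two squares; find a² by testing p − a² for a perfect square:
  29: 29 − 1² = 28, 29 − 2² = 25 = 5² ⇒ 29 = 2² + 5².
  61: 61 − 1² = 60, 61 − 2² = 57, 61 − 3² = 52, 61 − 4² = 45, 61 − 5² = 36 = 6² ⇒ 61 = 5² + 6².
  Combine using the Brahmagupta–Fibonacci identity (a² + b²)(c² + d²) = (ac − bd)² + (ad + bc)² = (ac + bd)² + (ad − bc)²:
  29 · 61 = 1769: from (2² + 5²)(5² + 6²), take (2·5 − 5·6, 2·6 + 5·5) = (10 − 30, 12 + 25) = (-20, 37); dropping signs (only squares matter) gives (20, 37); check 20² + 37² = 400 + 1369 = 1769 ✓.
  Scale by k = 5: (5·20, 5·37) = (100, 185).
Step 4: Order so x ≤ y and verify: 100² + 185² = 10000 + 34225 = 44225 = n. ✓

n = 44225 = 100² + 185² (one valid representation with x ≤ y).


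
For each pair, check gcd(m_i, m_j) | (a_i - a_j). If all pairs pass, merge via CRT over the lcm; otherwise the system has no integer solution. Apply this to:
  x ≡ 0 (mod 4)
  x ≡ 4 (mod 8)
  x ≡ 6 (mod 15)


Moduli 4, 8, 15 are not pairwise coprime, so CRT works modulo lcm(m_i) when all pairwise compatibility conditions hold.
Pairwise compatibility: gcd(m_i, m_j) must divide a_i - a_j for every pair.
Merge one congruence at a time:
  Start: x ≡ 0 (mod 4).
  Combine with x ≡ 4 (mod 8): gcd(4, 8) = 4; 4 - 0 = 4, which IS divisible by 4, so compatible.
    Write x = 0 + 4·t and substitute into x ≡ 4 (mod 8): 4·t ≡ 4 − 0 = 4 (mod 8).
    Divide the congruence (and modulus) by g = 4: 1·t ≡ 1 (mod 2).
    So t ≡ 1 (mod 2).
    Then x = 0 + 4·1 = 4, valid modulo lcm(4, 8) = 8: x ≡ 4 (mod 8).
  Combine with x ≡ 6 (mod 15): gcd(8, 15) = 1; 6 - 4 = 2, which IS divisible by 1, so compatible.
    Write x = 4 + 8·t and substitute into x ≡ 6 (mod 15): 8·t ≡ 6 − 4 = 2 (mod 15).
    The inverse of 8 mod 15 is 2 (since 8·2 = 16 = 1·15 + 1), so t ≡ 2·2 = 4 ≡ 4 (mod 15).
    Then x = 4 + 8·4 = 36, valid modulo lcm(8, 15) = 120: x ≡ 36 (mod 120).
Verify: 36 mod 4 = 0, 36 mod 8 = 4, 36 mod 15 = 6.

x ≡ 36 (mod 120).


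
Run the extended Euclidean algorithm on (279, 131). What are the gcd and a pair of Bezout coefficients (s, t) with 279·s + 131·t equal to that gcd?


Euclidean algorithm on (279, 131) — divide until remainder is 0:
  279 = 2 · 131 + 17
  131 = 7 · 17 + 12
  17 = 1 · 12 + 5
  12 = 2 · 5 + 2
  5 = 2 · 2 + 1
  2 = 2 · 1 + 0
gcd(279, 131) = 1.
Track Bezout coefficients alongside the remainders: start with r₀ = 279 = a·1 + b·0 (s = 1, t = 0) and r₁ = 131 = a·0 + b·1 (s = 0, t = 1); each new remainder r_{k+1} = r_{k-1} − q_k·r_k inherits s_{k+1} = s_{k-1} − q_k·s_k, t_{k+1} = t_{k-1} − q_k·t_k, so r_k = a·s_k + b·t_k at every step:
  q = 2: r = 17, s = 1 − 2·0 = 1, t = 0 − 2·1 = -2  (check: 279·1 + 131·(-2) = 17)
  q = 7: r = 12, s = 0 − 7·1 = -7, t = 1 − 7·(-2) = 15  (check: 279·(-7) + 131·15 = 12)
  q = 1: r = 5, s = 1 − 1·(-7) = 8, t = -2 − 1·15 = -17  (check: 279·8 + 131·(-17) = 5)
  q = 2: r = 2, s = -7 − 2·8 = -23, t = 15 − 2·(-17) = 49  (check: 279·(-23) + 131·49 = 2)
  q = 2: r = 1, s = 8 − 2·(-23) = 54, t = -17 − 2·49 = -115  (check: 279·54 + 131·(-115) = 1)
The row with r = 1 (the gcd) gives the Bezout coefficients s = 54, t = -115.
Result: 279 · (54) + 131 · (-115) = 1.

gcd(279, 131) = 1; s = 54, t = -115 (check: 279·54 + 131·(-115) = 1).


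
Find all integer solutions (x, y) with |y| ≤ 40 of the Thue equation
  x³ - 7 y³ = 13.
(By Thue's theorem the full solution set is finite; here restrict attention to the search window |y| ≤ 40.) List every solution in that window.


The equation is x³ - 7y³ = 13. For fixed y, x³ = 7·y³ + 13, so a solution requires the RHS to be a perfect cube.
Strategy: iterate y from -40 to 40, compute RHS = 7·y³ + 13, and check whether it is a (positive or negative) perfect cube.
Check small values of y:
  y = 0: RHS = 13 is not a perfect cube.
  y = 1: RHS = 20 is not a perfect cube.
  y = -1: RHS = 6 is not a perfect cube.
  y = 2: RHS = 69 is not a perfect cube.
  y = -2: RHS = -43 is not a perfect cube.
  y = 3: RHS = 202 is not a perfect cube.
  y = -3: RHS = -176 is not a perfect cube.
Continuing the search up to |y| = 40 finds no solutions either.
No (x, y) in the scanned range satisfies the equation.

No integer solutions with |y| ≤ 40.


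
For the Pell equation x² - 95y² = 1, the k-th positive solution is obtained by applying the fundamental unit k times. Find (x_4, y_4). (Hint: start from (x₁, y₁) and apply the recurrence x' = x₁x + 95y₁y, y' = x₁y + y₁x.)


Step 1: Find the fundamental solution (x₁, y₁) of x² - 95y² = 1.
  Expand √95 as a continued fraction. a₀ = ⌊√95⌋ = 9; iterate m_{k+1} = d_k·a_k − m_k, d_{k+1} = (95 − m_{k+1}²)/d_k, a_{k+1} = ⌊(a₀ + m_{k+1})/d_{k+1}⌋ (starting m₀ = 0, d₀ = 1), with convergents p_k = a_k·p_{k-1} + p_{k-2}, q_k = a_k·q_{k-1} + q_{k-2} (p₋₁ = 1, q₋₁ = 0):
  k = 0: a₀ = 9; p₀/q₀ = 9/1; p₀² − 95·q₀² = 81 − 95 = -14.
  k = 1: m = 9, d = 14, a = ⌊(9 + 9)/14⌋ = 1; p/q = (1·9 + 1)/(1·1 + 0) = 10/1; p² − 95·q² = 100 − 95 = 5.
  k = 2: m = 5, d = 5, a = ⌊(9 + 5)/5⌋ = 2; p/q = (2·10 + 9)/(2·1 + 1) = 29/3; p² − 95·q² = 841 − 855 = -14.
  k = 3: m = 5, d = 14, a = ⌊(9 + 5)/14⌋ = 1; p/q = (1·29 + 10)/(1·3 + 1) = 39/4; p² − 95·q² = 1521 − 1520 = 1.
  The first convergent with p² − 95·q² = 1 gives the fundamental solution (x₁, y₁) = (39, 4).
Step 2: Apply the recurrence (x_{n+1}, y_{n+1}) = (x₁x_n + 95y₁y_n, x₁y_n + y₁x_n) repeatedly.
  From (x_1, y_1) = (39, 4): x_2 = 39·39 + 95·4·4 = 3041; y_2 = 39·4 + 4·39 = 312.
  From (x_2, y_2) = (3041, 312): x_3 = 39·3041 + 95·4·312 = 237159; y_3 = 39·312 + 4·3041 = 24332.
  From (x_3, y_3) = (237159, 24332): x_4 = 39·237159 + 95·4·24332 = 18495361; y_4 = 39·24332 + 4·237159 = 1897584.
Step 3: Verify x_4² - 95·y_4² = 342078378520321 - 342078378520320 = 1 (should be 1). ✓

(x_1, y_1) = (39, 4); (x_4, y_4) = (18495361, 1897584).


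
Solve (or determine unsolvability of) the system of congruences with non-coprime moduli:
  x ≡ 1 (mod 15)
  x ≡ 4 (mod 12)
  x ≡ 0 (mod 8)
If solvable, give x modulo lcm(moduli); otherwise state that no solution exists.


Moduli 15, 12, 8 are not pairwise coprime, so CRT works modulo lcm(m_i) when all pairwise compatibility conditions hold.
Pairwise compatibility: gcd(m_i, m_j) must divide a_i - a_j for every pair.
Merge one congruence at a time:
  Start: x ≡ 1 (mod 15).
  Combine with x ≡ 4 (mod 12): gcd(15, 12) = 3; 4 - 1 = 3, which IS divisible by 3, so compatible.
    Write x = 1 + 15·t and substitute into x ≡ 4 (mod 12): 15·t ≡ 4 − 1 = 3 (mod 12).
    Divide the congruence (and modulus) by g = 3: 5·t ≡ 1 (mod 4).
    Reduce coefficients mod 4: 1·t ≡ 1 (mod 4).
    So t ≡ 1 (mod 4).
    Then x = 1 + 15·1 = 16, valid modulo lcm(15, 12) = 60: x ≡ 16 (mod 60).
  Combine with x ≡ 0 (mod 8): gcd(60, 8) = 4; 0 - 16 = -16, which IS divisible by 4, so compatible.
    Write x = 16 + 60·t and substitute into x ≡ 0 (mod 8): 60·t ≡ 0 − 16 = -16 (mod 8).
    Divide the congruence (and modulus) by g = 4: 15·t ≡ -4 (mod 2).
    Reduce coefficients mod 2: 1·t ≡ 0 (mod 2).
    So t ≡ 0 (mod 2).
    Then x = 16 + 60·0 = 16, valid modulo lcm(60, 8) = 120: x ≡ 16 (mod 120).
Verify: 16 mod 15 = 1, 16 mod 12 = 4, 16 mod 8 = 0.

x ≡ 16 (mod 120).


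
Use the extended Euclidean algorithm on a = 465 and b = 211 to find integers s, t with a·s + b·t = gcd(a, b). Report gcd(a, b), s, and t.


Euclidean algorithm on (465, 211) — divide until remainder is 0:
  465 = 2 · 211 + 43
  211 = 4 · 43 + 39
  43 = 1 · 39 + 4
  39 = 9 · 4 + 3
  4 = 1 · 3 + 1
  3 = 3 · 1 + 0
gcd(465, 211) = 1.
Track Bezout coefficients alongside the remainders: start with r₀ = 465 = a·1 + b·0 (s = 1, t = 0) and r₁ = 211 = a·0 + b·1 (s = 0, t = 1); each new remainder r_{k+1} = r_{k-1} − q_k·r_k inherits s_{k+1} = s_{k-1} − q_k·s_k, t_{k+1} = t_{k-1} − q_k·t_k, so r_k = a·s_k + b·t_k at every step:
  q = 2: r = 43, s = 1 − 2·0 = 1, t = 0 − 2·1 = -2  (check: 465·1 + 211·(-2) = 43)
  q = 4: r = 39, s = 0 − 4·1 = -4, t = 1 − 4·(-2) = 9  (check: 465·(-4) + 211·9 = 39)
  q = 1: r = 4, s = 1 − 1·(-4) = 5, t = -2 − 1·9 = -11  (check: 465·5 + 211·(-11) = 4)
  q = 9: r = 3, s = -4 − 9·5 = -49, t = 9 − 9·(-11) = 108  (check: 465·(-49) + 211·108 = 3)
  q = 1: r = 1, s = 5 − 1·(-49) = 54, t = -11 − 1·108 = -119  (check: 465·54 + 211·(-119) = 1)
The row with r = 1 (the gcd) gives the Bezout coefficients s = 54, t = -119.
Result: 465 · (54) + 211 · (-119) = 1.

gcd(465, 211) = 1; s = 54, t = -119 (check: 465·54 + 211·(-119) = 1).


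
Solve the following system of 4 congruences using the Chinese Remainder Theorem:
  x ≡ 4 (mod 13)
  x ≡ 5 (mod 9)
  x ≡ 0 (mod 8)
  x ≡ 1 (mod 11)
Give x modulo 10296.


Product of moduli M = 13 · 9 · 8 · 11 = 10296.
Merge one congruence at a time:
  Start: x ≡ 4 (mod 13).
  Combine with x ≡ 5 (mod 9); new modulus lcm = 117.
    Write x = 4 + 13·t and substitute into x ≡ 5 (mod 9): 13·t ≡ 5 − 4 = 1 (mod 9).
    Reduce coefficients mod 9: 4·t ≡ 1 (mod 9).
    The inverse of 4 mod 9 is 7 (since 4·7 = 28 = 3·9 + 1), so t ≡ 7·1 = 7 ≡ 7 (mod 9).
    Then x = 4 + 13·7 = 95, valid modulo lcm(13, 9) = 117: x ≡ 95 (mod 117).
  Combine with x ≡ 0 (mod 8); new modulus lcm = 936.
    Write x = 95 + 117·t and substitute into x ≡ 0 (mod 8): 117·t ≡ 0 − 95 = -95 (mod 8).
    Reduce coefficients mod 8: 5·t ≡ 1 (mod 8).
    The inverse of 5 mod 8 is 5 (since 5·5 = 25 = 3·8 + 1), so t ≡ 5·1 = 5 ≡ 5 (mod 8).
    Then x = 95 + 117·5 = 680, valid modulo lcm(117, 8) = 936: x ≡ 680 (mod 936).
  Combine with x ≡ 1 (mod 11); new modulus lcm = 10296.
    Write x = 680 + 936·t and substitute into x ≡ 1 (mod 11): 936·t ≡ 1 − 680 = -679 (mod 11).
    Reduce coefficients mod 11: 1·t ≡ 3 (mod 11).
    So t ≡ 3 (mod 11).
    Then x = 680 + 936·3 = 3488, valid modulo lcm(936, 11) = 10296: x ≡ 3488 (mod 10296).
Verify against each original: 3488 mod 13 = 4, 3488 mod 9 = 5, 3488 mod 8 = 0, 3488 mod 11 = 1.

x ≡ 3488 (mod 10296).


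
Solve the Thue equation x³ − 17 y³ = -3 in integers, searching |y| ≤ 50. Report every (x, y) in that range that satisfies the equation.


The equation is x³ - 17y³ = -3. For fixed y, x³ = 17·y³ − 3, so a solution requires the RHS to be a perfect cube.
Strategy: iterate y from -50 to 50, compute RHS = 17·y³ − 3, and check whether it is a (positive or negative) perfect cube.
Check small values of y:
  y = 0: RHS = -3 is not a perfect cube.
  y = 1: RHS = 14 is not a perfect cube.
  y = -1: RHS = -20 is not a perfect cube.
  y = 2: RHS = 133 is not a perfect cube.
  y = -2: RHS = -139 is not a perfect cube.
  y = 3: RHS = 456 is not a perfect cube.
  y = -3: RHS = -462 is not a perfect cube.
Continuing the search up to |y| = 50 finds no solutions either.
No (x, y) in the scanned range satisfies the equation.

No integer solutions with |y| ≤ 50.


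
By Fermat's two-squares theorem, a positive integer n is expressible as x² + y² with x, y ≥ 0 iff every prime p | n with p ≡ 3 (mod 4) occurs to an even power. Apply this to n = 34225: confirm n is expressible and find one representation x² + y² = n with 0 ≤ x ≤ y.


Step 1: Factor n = 34225 = 5^2 · 37^2.
Step 2: Check the mod-4 condition on each prime factor: 5 ≡ 1 (mod 4), exponent 2; 37 ≡ 1 (mod 4), exponent 2.
All primes ≡ 3 (mod 4) appear to even exponent (or don't appear), so by the two-squares theorem n IS expressible as a sum of two squares.
Step 3: Build a representation. Group n = k² · m with k = 5 and m = 37 · 37 = 1369 (a product of primes ≡ 1 (mod 4)); a representation of m scales to one of n via (k·x)² + (k·y)² = k²(x² + y²). Each prime p ≡ 1 (mod 4) is itself a sum of two squares; find a² by testing p − a² for a perfect square:
  37: 37 − 1² = 36 = 6² ⇒ 37 = 1² + 6².
  Combine using the Brahmagupta–Fibonacci identity (a² + b²)(c² + d²) = (ac − bd)² + (ad + bc)² = (ac + bd)² + (ad − bc)²:
  37 · 37 = 1369: from (1² + 6²)(1² + 6²), take (1·1 − 6·6, 1·6 + 6·1) = (1 − 36, 6 + 6) = (-35, 12); dropping signs (only squares matter) gives (35, 12); check 35² + 12² = 1225 + 144 = 1369 ✓.
  Scale by k = 5: (5·35, 5·12) = (175, 60).
Step 4: Order so x ≤ y and verify: 60² + 175² = 3600 + 30625 = 34225 = n. ✓

n = 34225 = 60² + 175² (one valid representation with x ≤ y).


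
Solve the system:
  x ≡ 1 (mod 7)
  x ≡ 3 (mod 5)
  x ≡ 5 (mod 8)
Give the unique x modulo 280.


Moduli 7, 5, 8 are pairwise coprime; by CRT there is a unique solution modulo M = 7 · 5 · 8 = 280.
Solve pairwise, accumulating the modulus:
  Start with x ≡ 1 (mod 7).
  Combine with x ≡ 3 (mod 5): since gcd(7, 5) = 1, we get a unique residue mod 35.
    Write x = 1 + 7·t and substitute into x ≡ 3 (mod 5): 7·t ≡ 3 − 1 = 2 (mod 5).
    Reduce coefficients mod 5: 2·t ≡ 2 (mod 5).
    The inverse of 2 mod 5 is 3 (since 2·3 = 6 = 1·5 + 1), so t ≡ 3·2 = 6 ≡ 1 (mod 5).
    Then x = 1 + 7·1 = 8, valid modulo lcm(7, 5) = 35: x ≡ 8 (mod 35).
  Combine with x ≡ 5 (mod 8): since gcd(35, 8) = 1, we get a unique residue mod 280.
    Write x = 8 + 35·t and substitute into x ≡ 5 (mod 8): 35·t ≡ 5 − 8 = -3 (mod 8).
    Reduce coefficients mod 8: 3·t ≡ 5 (mod 8).
    The inverse of 3 mod 8 is 3 (since 3·3 = 9 = 1·8 + 1), so t ≡ 3·5 = 15 ≡ 7 (mod 8).
    Then x = 8 + 35·7 = 253, valid modulo lcm(35, 8) = 280: x ≡ 253 (mod 280).
Verify: 253 mod 7 = 1 ✓, 253 mod 5 = 3 ✓, 253 mod 8 = 5 ✓.

x ≡ 253 (mod 280).


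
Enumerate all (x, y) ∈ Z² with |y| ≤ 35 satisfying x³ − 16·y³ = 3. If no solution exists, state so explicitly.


The equation is x³ - 16y³ = 3. For fixed y, x³ = 16·y³ + 3, so a solution requires the RHS to be a perfect cube.
Strategy: iterate y from -35 to 35, compute RHS = 16·y³ + 3, and check whether it is a (positive or negative) perfect cube.
Check small values of y:
  y = 0: RHS = 3 is not a perfect cube.
  y = 1: RHS = 19 is not a perfect cube.
  y = -1: RHS = -13 is not a perfect cube.
  y = 2: RHS = 131 is not a perfect cube.
  y = -2: RHS = -125 = (-5)³ ⇒ x = -5 works.
  y = 3: RHS = 435 is not a perfect cube.
  y = -3: RHS = -429 is not a perfect cube.
Continuing the search up to |y| = 35 finds no further solutions beyond those listed.
Collected solutions: (-5, -2).

Solutions (with |y| ≤ 35): (-5, -2).


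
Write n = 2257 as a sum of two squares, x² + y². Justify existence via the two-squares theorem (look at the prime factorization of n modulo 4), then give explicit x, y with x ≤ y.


Step 1: Factor n = 2257 = 37 · 61.
Step 2: Check the mod-4 condition on each prime factor: 37 ≡ 1 (mod 4), exponent 1; 61 ≡ 1 (mod 4), exponent 1.
All primes ≡ 3 (mod 4) appear to even exponent (or don't appear), so by the two-squares theorem n IS expressible as a sum of two squares.
Step 3: Build a representation. Here n = 37 · 61 is a product of primes ≡ 1 (mod 4). Each prime p ≡ 1 (mod 4) is itself a sum of two squares; find a² by testing p − a² for a perfect square:
  37: 37 − 1² = 36 = 6² ⇒ 37 = 1² + 6².
  61: 61 − 1² = 60, 61 − 2² = 57, 61 − 3² = 52, 61 − 4² = 45, 61 − 5² = 36 = 6² ⇒ 61 = 5² + 6².
  Combine using the Brahmagupta–Fibonacci identity (a² + b²)(c² + d²) = (ac − bd)² + (ad + bc)² = (ac + bd)² + (ad − bc)²:
  37 · 61 = 2257: from (1² + 6²)(5² + 6²), take (1·5 − 6·6, 1·6 + 6·5) = (5 − 36, 6 + 30) = (-31, 36); dropping signs (only squares matter) gives (31, 36); check 31² + 36² = 961 + 1296 = 2257 ✓.
Step 4: Order so x ≤ y and verify: 31² + 36² = 961 + 1296 = 2257 = n. ✓

n = 2257 = 31² + 36² (one valid representation with x ≤ y).


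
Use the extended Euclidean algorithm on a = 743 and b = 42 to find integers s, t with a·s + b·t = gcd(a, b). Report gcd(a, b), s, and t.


Euclidean algorithm on (743, 42) — divide until remainder is 0:
  743 = 17 · 42 + 29
  42 = 1 · 29 + 13
  29 = 2 · 13 + 3
  13 = 4 · 3 + 1
  3 = 3 · 1 + 0
gcd(743, 42) = 1.
Track Bezout coefficients alongside the remainders: start with r₀ = 743 = a·1 + b·0 (s = 1, t = 0) and r₁ = 42 = a·0 + b·1 (s = 0, t = 1); each new remainder r_{k+1} = r_{k-1} − q_k·r_k inherits s_{k+1} = s_{k-1} − q_k·s_k, t_{k+1} = t_{k-1} − q_k·t_k, so r_k = a·s_k + b·t_k at every step:
  q = 17: r = 29, s = 1 − 17·0 = 1, t = 0 − 17·1 = -17  (check: 743·1 + 42·(-17) = 29)
  q = 1: r = 13, s = 0 − 1·1 = -1, t = 1 − 1·(-17) = 18  (check: 743·(-1) + 42·18 = 13)
  q = 2: r = 3, s = 1 − 2·(-1) = 3, t = -17 − 2·18 = -53  (check: 743·3 + 42·(-53) = 3)
  q = 4: r = 1, s = -1 − 4·3 = -13, t = 18 − 4·(-53) = 230  (check: 743·(-13) + 42·230 = 1)
The row with r = 1 (the gcd) gives the Bezout coefficients s = -13, t = 230.
Result: 743 · (-13) + 42 · (230) = 1.

gcd(743, 42) = 1; s = -13, t = 230 (check: 743·(-13) + 42·230 = 1).


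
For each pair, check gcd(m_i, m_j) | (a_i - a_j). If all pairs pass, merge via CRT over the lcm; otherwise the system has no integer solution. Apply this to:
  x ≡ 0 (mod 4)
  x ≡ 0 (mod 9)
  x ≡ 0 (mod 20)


Moduli 4, 9, 20 are not pairwise coprime, so CRT works modulo lcm(m_i) when all pairwise compatibility conditions hold.
Pairwise compatibility: gcd(m_i, m_j) must divide a_i - a_j for every pair.
Merge one congruence at a time:
  Start: x ≡ 0 (mod 4).
  Combine with x ≡ 0 (mod 9): gcd(4, 9) = 1; 0 - 0 = 0, which IS divisible by 1, so compatible.
    Write x = 0 + 4·t and substitute into x ≡ 0 (mod 9): 4·t ≡ 0 − 0 = 0 (mod 9).
    The inverse of 4 mod 9 is 7 (since 4·7 = 28 = 3·9 + 1), so t ≡ 7·0 = 0 ≡ 0 (mod 9).
    Then x = 0 + 4·0 = 0, valid modulo lcm(4, 9) = 36: x ≡ 0 (mod 36).
  Combine with x ≡ 0 (mod 20): gcd(36, 20) = 4; 0 - 0 = 0, which IS divisible by 4, so compatible.
    Write x = 0 + 36·t and substitute into x ≡ 0 (mod 20): 36·t ≡ 0 − 0 = 0 (mod 20).
    Divide the congruence (and modulus) by g = 4: 9·t ≡ 0 (mod 5).
    Reduce coefficients mod 5: 4·t ≡ 0 (mod 5).
    The inverse of 4 mod 5 is 4 (since 4·4 = 16 = 3·5 + 1), so t ≡ 4·0 = 0 ≡ 0 (mod 5).
    Then x = 0 + 36·0 = 0, valid modulo lcm(36, 20) = 180: x ≡ 0 (mod 180).
Verify: 0 mod 4 = 0, 0 mod 9 = 0, 0 mod 20 = 0.

x ≡ 0 (mod 180).
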